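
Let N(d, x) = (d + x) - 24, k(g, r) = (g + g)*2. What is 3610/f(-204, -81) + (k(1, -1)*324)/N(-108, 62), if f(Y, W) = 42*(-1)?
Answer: -1567/15 ≈ -104.47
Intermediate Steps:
f(Y, W) = -42
k(g, r) = 4*g (k(g, r) = (2*g)*2 = 4*g)
N(d, x) = -24 + d + x
3610/f(-204, -81) + (k(1, -1)*324)/N(-108, 62) = 3610/(-42) + ((4*1)*324)/(-24 - 108 + 62) = 3610*(-1/42) + (4*324)/(-70) = -1805/21 + 1296*(-1/70) = -1805/21 - 648/35 = -1567/15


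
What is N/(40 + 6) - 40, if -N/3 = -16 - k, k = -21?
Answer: -1855/46 ≈ -40.326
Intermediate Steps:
N = -15 (N = -3*(-16 - 1*(-21)) = -3*(-16 + 21) = -3*5 = -15)
N/(40 + 6) - 40 = -15/(40 + 6) - 40 = -15/46 - 40 = -1855/46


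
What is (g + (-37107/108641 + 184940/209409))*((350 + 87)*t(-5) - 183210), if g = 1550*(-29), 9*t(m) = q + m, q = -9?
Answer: 1692441468968631673184/204753628521 ≈ 8.2657e+9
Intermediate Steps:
t(m) = -1 + m/9 (t(m) = (-9 + m)/9 = -1 + m/9)
g = -44950
(g + (-37107/108641 + 184940/209409))*((350 + 87)*t(-5) - 183210) = (-44950 + (-37107/108641 + 184940/209409))*((350 + 87)*(-1 + (⅑)*(-5)) - 183210) = (-44950 + (-37107*1/108641 + 184940*(1/209409)))*(437*(-1 - 5/9) - 183210) = (-44950 + (-37107/108641 + 184940/209409))*(437*(-14/9) - 183210) = (-44950 + 12321526777/22750403169)*(-6118/9 - 183210) = -1022618300919773/22750403169*(-1655008/9) = 1692441468968631673184/204753628521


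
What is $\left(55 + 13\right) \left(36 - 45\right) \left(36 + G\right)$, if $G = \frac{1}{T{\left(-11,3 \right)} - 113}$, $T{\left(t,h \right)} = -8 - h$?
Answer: $- \frac{682839}{31} \approx -22027.0$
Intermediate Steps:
$G = - \frac{1}{124}$ ($G = \frac{1}{\left(-8 - 3\right) - 113} = \frac{1}{-11 - 113} = \frac{1}{-124} = - \frac{1}{124} \approx -0.0080645$)
$\left(55 + 13\right) \left(36 - 45\right) \left(36 + G\right) = \left(55 + 13\right) \left(36 - 45\right) \left(36 - \frac{1}{124}\right) = 68 \left(-9\right) \frac{4463}{124} = \left(-612\right) \frac{4463}{124} = - \frac{682839}{31}$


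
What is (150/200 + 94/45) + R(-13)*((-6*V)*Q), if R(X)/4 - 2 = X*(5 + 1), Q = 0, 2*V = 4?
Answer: 511/180 ≈ 2.8389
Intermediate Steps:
V = 2 (V = (1/2)*4 = 2)
R(X) = 8 + 24*X (R(X) = 8 + 4*(X*(5 + 1)) = 8 + 4*(X*6) = 8 + 4*(6*X) = 8 + 24*X)
(150/200 + 94/45) + R(-13)*((-6*V)*Q) = (150/200 + 94/45) + (8 + 24*(-13))*(-6*2*0) = (150*(1/200) + 94*(1/45)) + (8 - 312)*(-12*0) = (3/4 + 94/45) - 304*0 = 511/180 + 0 = 511/180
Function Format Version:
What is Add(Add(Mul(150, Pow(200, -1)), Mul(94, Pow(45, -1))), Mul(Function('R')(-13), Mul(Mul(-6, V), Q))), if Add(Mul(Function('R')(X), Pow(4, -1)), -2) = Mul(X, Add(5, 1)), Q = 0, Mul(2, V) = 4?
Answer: Rational(511, 180) ≈ 2.8389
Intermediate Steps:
V = 2 (V = Mul(Rational(1, 2), 4) = 2)
Function('R')(X) = Add(8, Mul(24, X)) (Function('R')(X) = Add(8, Mul(4, Mul(X, Add(5, 1)))) = Add(8, Mul(4, Mul(X, 6))) = Add(8, Mul(4, Mul(6, X))) = Add(8, Mul(24, X)))
Add(Add(Mul(150, Pow(200, -1)), Mul(94, Pow(45, -1))), Mul(Function('R')(-13), Mul(Mul(-6, V), Q))) = Add(Add(Mul(150, Pow(200, -1)), Mul(94, Pow(45, -1))), Mul(Add(8, Mul(24, -13)), Mul(Mul(-6, 2), 0))) = Add(Add(Mul(150, Rational(1, 200)), Mul(94, Rational(1, 45))), Mul(Add(8, -312), Mul(-12, 0))) = Add(Add(Rational(3, 4), Rational(94, 45)), Mul(-304, 0)) = Add(Rational(511, 180), 0) = Rational(511, 180)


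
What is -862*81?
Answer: -69822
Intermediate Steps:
-862*81 = -1*69822 = -69822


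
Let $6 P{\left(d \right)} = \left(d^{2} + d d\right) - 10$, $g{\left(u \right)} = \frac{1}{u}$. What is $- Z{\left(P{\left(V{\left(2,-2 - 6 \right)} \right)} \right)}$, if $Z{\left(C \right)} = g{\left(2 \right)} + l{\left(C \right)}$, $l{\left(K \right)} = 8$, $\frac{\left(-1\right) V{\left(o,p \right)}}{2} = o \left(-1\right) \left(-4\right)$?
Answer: $- \frac{17}{2} \approx -8.5$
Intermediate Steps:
$V{\left(o,p \right)} = - 8 o$ ($V{\left(o,p \right)} = - 2 o \left(-1\right) \left(-4\right) = - 2 - o \left(-4\right) = - 2 \cdot 4 o = - 8 o$)
$P{\left(d \right)} = - \frac{5}{3} + \frac{d^{2}}{3}$ ($P{\left(d \right)} = \frac{\left(d^{2} + d d\right) - 10}{6} = \frac{\left(d^{2} + d^{2}\right) - 10}{6} = \frac{2 d^{2} - 10}{6} = \frac{-10 + 2 d^{2}}{6} = - \frac{5}{3} + \frac{d^{2}}{3}$)
$Z{\left(C \right)} = \frac{17}{2}$ ($Z{\left(C \right)} = \frac{1}{2} + 8 = \frac{17}{2}$)
$- Z{\left(P{\left(V{\left(2,-2 - 6 \right)} \right)} \right)} = \left(-1\right) \frac{17}{2} = - \frac{17}{2}$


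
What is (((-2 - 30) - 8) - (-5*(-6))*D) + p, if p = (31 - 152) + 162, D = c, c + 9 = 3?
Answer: 181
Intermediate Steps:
c = -6 (c = -9 + 3 = -6)
D = -6
p = 41 (p = -121 + 162 = 41)
(((-2 - 30) - 8) - (-5*(-6))*D) + p = (((-2 - 30) - 8) - (-5*(-6))*(-6)) + 41 = ((-32 - 8) - 30*(-6)) + 41 = (-40 - 1*(-180)) + 41 = (-40 + 180) + 41 = 140 + 41 = 181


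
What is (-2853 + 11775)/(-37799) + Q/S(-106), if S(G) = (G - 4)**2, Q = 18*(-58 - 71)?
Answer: -97862739/228683950 ≈ -0.42794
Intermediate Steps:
Q = -2322 (Q = 18*(-129) = -2322)
S(G) = (-4 + G)**2
(-2853 + 11775)/(-37799) + Q/S(-106) = (-2853 + 11775)/(-37799) - 2322/(-4 - 106)**2 = 8922*(-1/37799) - 2322/((-110)**2) = -8922/37799 - 2322/12100 = -8922/37799 - 2322*1/12100 = -8922/37799 - 1161/6050 = -97862739/228683950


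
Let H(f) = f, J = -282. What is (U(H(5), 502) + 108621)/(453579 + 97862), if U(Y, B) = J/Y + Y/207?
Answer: 112364386/570741435 ≈ 0.19687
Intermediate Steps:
U(Y, B) = -282/Y + Y/207
(U(H(5), 502) + 108621)/(453579 + 97862) = ((-282/5 + (1/207)*5) + 108621)/(453579 + 97862) = ((-282*⅕ + 5/207) + 108621)/551441 = ((-282/5 + 5/207) + 108621)*(1/551441) = (-58349/1035 + 108621)*(1/551441) = (112364386/1035)*(1/551441) = 112364386/570741435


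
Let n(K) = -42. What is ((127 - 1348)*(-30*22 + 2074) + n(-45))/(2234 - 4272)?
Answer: 863268/1019 ≈ 847.17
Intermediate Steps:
((127 - 1348)*(-30*22 + 2074) + n(-45))/(2234 - 4272) = ((127 - 1348)*(-30*22 + 2074) - 42)/(2234 - 4272) = (-1221*(-660 + 2074) - 42)/(-2038) = (-1221*1414 - 42)*(-1/2038) = (-1726494 - 42)*(-1/2038) = -1726536*(-1/2038) = 863268/1019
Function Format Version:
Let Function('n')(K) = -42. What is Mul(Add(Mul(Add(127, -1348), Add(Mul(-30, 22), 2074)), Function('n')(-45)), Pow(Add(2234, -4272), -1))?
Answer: Rational(863268, 1019) ≈ 847.17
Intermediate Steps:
Mul(Add(Mul(Add(127, -1348), Add(Mul(-30, 22), 2074)), Function('n')(-45)), Pow(Add(2234, -4272), -1)) = Mul(Add(Mul(Add(127, -1348), Add(Mul(-30, 22), 2074)), -42), Pow(Add(2234, -4272), -1)) = Mul(Add(Mul(-1221, Add(-660, 2074)), -42), Pow(-2038, -1)) = Mul(Add(Mul(-1221, 1414), -42), Rational(-1, 2038)) = Mul(Add(-1726494, -42), Rational(-1, 2038)) = Mul(-1726536, Rational(-1, 2038)) = Rational(863268, 1019)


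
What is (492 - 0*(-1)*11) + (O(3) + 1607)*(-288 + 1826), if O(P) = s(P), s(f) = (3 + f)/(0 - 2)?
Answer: 2467444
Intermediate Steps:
s(f) = -3/2 - f/2 (s(f) = (3 + f)/(-2) = (3 + f)*(-1/2) = -3/2 - f/2)
O(P) = -3/2 - P/2
(492 - 0*(-1)*11) + (O(3) + 1607)*(-288 + 1826) = (492 - 0*(-1)*11) + ((-3/2 - 1/2*3) + 1607)*(-288 + 1826) = (492 - 0*11) + ((-3/2 - 3/2) + 1607)*1538 = (492 - 1*0) + (-3 + 1607)*1538 = (492 + 0) + 1604*1538 = 492 + 2466952 = 2467444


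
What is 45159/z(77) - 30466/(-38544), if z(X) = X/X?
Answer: 870319481/19272 ≈ 45160.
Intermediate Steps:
z(X) = 1
45159/z(77) - 30466/(-38544) = 45159/1 - 30466/(-38544) = 45159*1 - 30466*(-1/38544) = 45159 + 15233/19272 = 870319481/19272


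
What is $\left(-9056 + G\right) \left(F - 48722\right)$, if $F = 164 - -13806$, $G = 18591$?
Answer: $-331360320$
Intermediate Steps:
$F = 13970$ ($F = 164 + 13806 = 13970$)
$\left(-9056 + G\right) \left(F - 48722\right) = \left(-9056 + 18591\right) \left(13970 - 48722\right) = 9535 \left(-34752\right) = -331360320$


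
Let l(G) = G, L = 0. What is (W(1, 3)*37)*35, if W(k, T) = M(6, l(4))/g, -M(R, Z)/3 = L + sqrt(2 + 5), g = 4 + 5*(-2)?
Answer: 1295*sqrt(7)/2 ≈ 1713.1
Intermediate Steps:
g = -6 (g = 4 - 10 = -6)
M(R, Z) = -3*sqrt(7) (M(R, Z) = -3*(0 + sqrt(2 + 5)) = -3*(0 + sqrt(7)) = -3*sqrt(7))
W(k, T) = sqrt(7)/2 (W(k, T) = -3*sqrt(7)/(-6) = -3*sqrt(7)*(-1/6) = sqrt(7)/2)
(W(1, 3)*37)*35 = ((sqrt(7)/2)*37)*35 = (37*sqrt(7)/2)*35 = 1295*sqrt(7)/2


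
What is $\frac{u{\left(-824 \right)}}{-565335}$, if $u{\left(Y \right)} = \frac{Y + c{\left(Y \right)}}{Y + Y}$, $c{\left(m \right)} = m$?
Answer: $- \frac{1}{565335} \approx -1.7689 \cdot 10^{-6}$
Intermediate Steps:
$u{\left(Y \right)} = 1$ ($u{\left(Y \right)} = \frac{Y + Y}{Y + Y} = \frac{2 Y}{2 Y} = 2 Y \frac{1}{2 Y} = 1$)
$\frac{u{\left(-824 \right)}}{-565335} = 1 \frac{1}{-565335} = 1 \left(- \frac{1}{565335}\right) = - \frac{1}{565335}$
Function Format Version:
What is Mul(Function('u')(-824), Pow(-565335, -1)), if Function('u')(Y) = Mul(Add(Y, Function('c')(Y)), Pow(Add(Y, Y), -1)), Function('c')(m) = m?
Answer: Rational(-1, 565335) ≈ -1.7689e-6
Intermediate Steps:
Function('u')(Y) = 1 (Function('u')(Y) = Mul(Add(Y, Y), Pow(Add(Y, Y), -1)) = Mul(Mul(2, Y), Pow(Mul(2, Y), -1)) = Mul(Mul(2, Y), Mul(Rational(1, 2), Pow(Y, -1))) = 1)
Mul(Function('u')(-824), Pow(-565335, -1)) = Mul(1, Pow(-565335, -1)) = Mul(1, Rational(-1, 565335)) = Rational(-1, 565335)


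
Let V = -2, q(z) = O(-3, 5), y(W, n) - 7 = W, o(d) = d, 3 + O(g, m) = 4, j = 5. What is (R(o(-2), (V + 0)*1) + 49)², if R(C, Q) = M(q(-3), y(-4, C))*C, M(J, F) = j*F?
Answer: 361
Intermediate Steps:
O(g, m) = 1 (O(g, m) = -3 + 4 = 1)
y(W, n) = 7 + W
q(z) = 1
M(J, F) = 5*F
R(C, Q) = 15*C (R(C, Q) = (5*(7 - 4))*C = (5*3)*C = 15*C)
(R(o(-2), (V + 0)*1) + 49)² = (15*(-2) + 49)² = (-30 + 49)² = 19² = 361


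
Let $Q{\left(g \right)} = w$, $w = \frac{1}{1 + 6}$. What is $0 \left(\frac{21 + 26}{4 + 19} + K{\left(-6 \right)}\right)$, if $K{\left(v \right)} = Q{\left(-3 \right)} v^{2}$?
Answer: $0$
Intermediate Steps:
$w = \frac{1}{7} \approx 0.14286$
$Q{\left(g \right)} = \frac{1}{7}$
$K{\left(v \right)} = \frac{v^{2}}{7}$
$0 \left(\frac{21 + 26}{4 + 19} + K{\left(-6 \right)}\right) = 0 \left(\frac{21 + 26}{4 + 19} + \frac{\left(-6\right)^{2}}{7}\right) = 0 \left(\frac{47}{23} + \frac{1}{7} \cdot 36\right) = 0 \left(47 \cdot \frac{1}{23} + \frac{36}{7}\right) = 0 \left(\frac{47}{23} + \frac{36}{7}\right) = 0 \cdot \frac{1157}{161} = 0$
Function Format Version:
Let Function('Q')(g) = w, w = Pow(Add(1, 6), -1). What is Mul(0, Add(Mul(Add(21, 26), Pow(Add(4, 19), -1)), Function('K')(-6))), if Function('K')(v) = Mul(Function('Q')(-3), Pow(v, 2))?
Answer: 0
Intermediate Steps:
w = Rational(1, 7) (w = Pow(7, -1) = Rational(1, 7) ≈ 0.14286)
Function('Q')(g) = Rational(1, 7)
Function('K')(v) = Mul(Rational(1, 7), Pow(v, 2))
Mul(0, Add(Mul(Add(21, 26), Pow(Add(4, 19), -1)), Function('K')(-6))) = Mul(0, Add(Mul(Add(21, 26), Pow(Add(4, 19), -1)), Mul(Rational(1, 7), Pow(-6, 2)))) = Mul(0, Add(Mul(47, Pow(23, -1)), Mul(Rational(1, 7), 36))) = Mul(0, Add(Mul(47, Rational(1, 23)), Rational(36, 7))) = Mul(0, Add(Rational(47, 23), Rational(36, 7))) = Mul(0, Rational(1157, 161)) = 0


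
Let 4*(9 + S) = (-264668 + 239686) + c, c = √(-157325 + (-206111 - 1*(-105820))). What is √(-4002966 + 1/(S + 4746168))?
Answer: 2*√((-9486856291720 - 6004449*I*√1789)/(9479827 + 6*I*√1789)) ≈ 3.6366e-15 - 2000.7*I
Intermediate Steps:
c = 12*I*√1789 (c = √(-157325 + (-206111 + 105820)) = √(-157325 - 100291) = √(-257616) = 12*I*√1789 ≈ 507.56*I)
S = -12509/2 + 3*I*√1789 (S = -9 + ((-264668 + 239686) + 12*I*√1789)/4 = -9 + (-24982 + 12*I*√1789)/4 = -9 + (-12491/2 + 3*I*√1789) = -12509/2 + 3*I*√1789 ≈ -6254.5 + 126.89*I)
√(-4002966 + 1/(S + 4746168)) = √(-4002966 + 1/((-12509/2 + 3*I*√1789) + 4746168)) = √(-4002966 + 1/(9479827/2 + 3*I*√1789))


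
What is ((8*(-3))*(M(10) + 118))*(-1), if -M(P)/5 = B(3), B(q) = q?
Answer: 2472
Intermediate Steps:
M(P) = -15 (M(P) = -5*3 = -15)
((8*(-3))*(M(10) + 118))*(-1) = ((8*(-3))*(-15 + 118))*(-1) = -24*103*(-1) = -2472*(-1) = 2472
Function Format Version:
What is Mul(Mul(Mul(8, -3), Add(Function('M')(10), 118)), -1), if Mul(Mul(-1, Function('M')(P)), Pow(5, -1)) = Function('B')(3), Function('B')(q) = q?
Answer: 2472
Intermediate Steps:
Function('M')(P) = -15 (Function('M')(P) = Mul(-5, 3) = -15)
Mul(Mul(Mul(8, -3), Add(Function('M')(10), 118)), -1) = Mul(Mul(Mul(8, -3), Add(-15, 118)), -1) = Mul(Mul(-24, 103), -1) = Mul(-2472, -1) = 2472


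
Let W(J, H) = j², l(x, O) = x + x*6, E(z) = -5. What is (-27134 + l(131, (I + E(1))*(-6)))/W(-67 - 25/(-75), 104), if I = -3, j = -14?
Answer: -26217/196 ≈ -133.76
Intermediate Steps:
l(x, O) = 7*x (l(x, O) = x + 6*x = 7*x)
W(J, H) = 196 (W(J, H) = (-14)² = 196)
(-27134 + l(131, (I + E(1))*(-6)))/W(-67 - 25/(-75), 104) = (-27134 + 7*131)/196 = (-27134 + 917)*(1/196) = -26217*1/196 = -26217/196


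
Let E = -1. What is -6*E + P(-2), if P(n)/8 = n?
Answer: -10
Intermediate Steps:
P(n) = 8*n
-6*E + P(-2) = -6*(-1) + 8*(-2) = 6 - 16 = -10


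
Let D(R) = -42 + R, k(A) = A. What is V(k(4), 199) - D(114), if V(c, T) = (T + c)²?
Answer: 41137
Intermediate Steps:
V(k(4), 199) - D(114) = (199 + 4)² - (-42 + 114) = 203² - 1*72 = 41209 - 72 = 41137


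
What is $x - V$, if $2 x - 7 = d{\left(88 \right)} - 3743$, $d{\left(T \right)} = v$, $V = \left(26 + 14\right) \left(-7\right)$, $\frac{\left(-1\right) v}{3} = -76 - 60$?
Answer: $-1384$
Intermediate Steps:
$v = 408$ ($v = - 3 \left(-76 - 60\right) = \left(-3\right) \left(-136\right) = 408$)
$V = -280$ ($V = 40 \left(-7\right) = -280$)
$d{\left(T \right)} = 408$
$x = -1664$ ($x = \frac{7}{2} + \frac{408 - 3743}{2} = \frac{7}{2} + \frac{1}{2} \left(-3335\right) = \frac{7}{2} - \frac{3335}{2} = -1664$)
$x - V = -1664 - -280 = -1664 + 280 = -1384$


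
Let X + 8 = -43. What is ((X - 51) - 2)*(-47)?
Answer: 4888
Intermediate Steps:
X = -51 (X = -8 - 43 = -51)
((X - 51) - 2)*(-47) = ((-51 - 51) - 2)*(-47) = (-102 - 2)*(-47) = -104*(-47) = 4888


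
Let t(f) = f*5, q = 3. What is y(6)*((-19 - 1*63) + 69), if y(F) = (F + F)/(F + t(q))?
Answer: -52/7 ≈ -7.4286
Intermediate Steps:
t(f) = 5*f
y(F) = 2*F/(15 + F) (y(F) = (F + F)/(F + 5*3) = (2*F)/(F + 15) = (2*F)/(15 + F) = 2*F/(15 + F))
y(6)*((-19 - 1*63) + 69) = (2*6/(15 + 6))*((-19 - 1*63) + 69) = (2*6/21)*((-19 - 63) + 69) = (2*6*(1/21))*(-82 + 69) = (4/7)*(-13) = -52/7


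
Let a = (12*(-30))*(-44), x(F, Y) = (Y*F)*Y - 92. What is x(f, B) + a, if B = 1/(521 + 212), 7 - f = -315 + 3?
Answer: 8461227491/537289 ≈ 15748.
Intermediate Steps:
f = 319 (f = 7 - (-315 + 3) = 7 - 1*(-312) = 7 + 312 = 319)
B = 1/733 ≈ 0.0013643
x(F, Y) = -92 + F*Y**2 (x(F, Y) = (F*Y)*Y - 92 = F*Y**2 - 92 = -92 + F*Y**2)
a = 15840 (a = -360*(-44) = 15840)
x(f, B) + a = (-92 + 319*(1/733)**2) + 15840 = (-92 + 319*(1/537289)) + 15840 = (-92 + 319/537289) + 15840 = -49430269/537289 + 15840 = 8461227491/537289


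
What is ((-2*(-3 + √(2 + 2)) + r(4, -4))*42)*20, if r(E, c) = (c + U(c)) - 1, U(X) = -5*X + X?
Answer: 10920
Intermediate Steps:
U(X) = -4*X
r(E, c) = -1 - 3*c (r(E, c) = (c - 4*c) - 1 = -3*c - 1 = -1 - 3*c)
((-2*(-3 + √(2 + 2)) + r(4, -4))*42)*20 = ((-2*(-3 + √(2 + 2)) + (-1 - 3*(-4)))*42)*20 = ((-2*(-3 + √4) + (-1 + 12))*42)*20 = ((-2*(-3 + 2) + 11)*42)*20 = ((-2*(-1) + 11)*42)*20 = ((2 + 11)*42)*20 = (13*42)*20 = 546*20 = 10920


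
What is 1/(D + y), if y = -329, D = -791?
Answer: -1/1120 ≈ -0.00089286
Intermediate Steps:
1/(D + y) = 1/(-791 - 329) = 1/(-1120) = -1/1120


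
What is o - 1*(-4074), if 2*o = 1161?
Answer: 9309/2 ≈ 4654.5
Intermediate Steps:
o = 1161/2 (o = (½)*1161 = 1161/2 ≈ 580.50)
o - 1*(-4074) = 1161/2 - 1*(-4074) = 1161/2 + 4074 = 9309/2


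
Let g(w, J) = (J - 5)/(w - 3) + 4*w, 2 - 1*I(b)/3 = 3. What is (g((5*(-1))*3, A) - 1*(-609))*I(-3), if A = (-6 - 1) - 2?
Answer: -4948/3 ≈ -1649.3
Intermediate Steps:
I(b) = -3 (I(b) = 6 - 3*3 = 6 - 9 = -3)
A = -9 (A = -7 - 2 = -9)
g(w, J) = 4*w + (-5 + J)/(-3 + w) (g(w, J) = (-5 + J)/(-3 + w) + 4*w = 4*w + (-5 + J)/(-3 + w))
(g((5*(-1))*3, A) - 1*(-609))*I(-3) = ((-5 - 9 - 12*5*(-1)*3 + 4*((5*(-1))*3)**2)/(-3 + (5*(-1))*3) - 1*(-609))*(-3) = ((-5 - 9 - (-60)*3 + 4*(-5*3)**2)/(-3 - 5*3) + 609)*(-3) = ((-5 - 9 - 12*(-15) + 4*(-15)**2)/(-3 - 15) + 609)*(-3) = ((-5 - 9 + 180 + 4*225)/(-18) + 609)*(-3) = (-(-5 - 9 + 180 + 900)/18 + 609)*(-3) = (-1/18*1066 + 609)*(-3) = (-533/9 + 609)*(-3) = (4948/9)*(-3) = -4948/3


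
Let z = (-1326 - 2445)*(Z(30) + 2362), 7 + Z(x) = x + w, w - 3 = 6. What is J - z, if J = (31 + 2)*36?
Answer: 9028962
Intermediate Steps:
w = 9 (w = 3 + 6 = 9)
Z(x) = 2 + x (Z(x) = -7 + (x + 9) = -7 + (9 + x) = 2 + x)
z = -9027774 (z = (-1326 - 2445)*((2 + 30) + 2362) = -3771*(32 + 2362) = -3771*2394 = -9027774)
J = 1188 (J = 33*36 = 1188)
J - z = 1188 - 1*(-9027774) = 1188 + 9027774 = 9028962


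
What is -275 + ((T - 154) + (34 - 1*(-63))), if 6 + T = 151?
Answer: -187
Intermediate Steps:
T = 145 (T = -6 + 151 = 145)
-275 + ((T - 154) + (34 - 1*(-63))) = -275 + ((145 - 154) + (34 - 1*(-63))) = -275 + (-9 + (34 + 63)) = -275 + (-9 + 97) = -275 + 88 = -187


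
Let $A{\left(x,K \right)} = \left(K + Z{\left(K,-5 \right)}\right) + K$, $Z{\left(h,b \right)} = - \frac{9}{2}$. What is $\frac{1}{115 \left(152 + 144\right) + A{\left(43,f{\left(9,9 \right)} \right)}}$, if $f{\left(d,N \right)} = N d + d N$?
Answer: $\frac{2}{68719} \approx 2.9104 \cdot 10^{-5}$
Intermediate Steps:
$f{\left(d,N \right)} = 2 N d$ ($f{\left(d,N \right)} = N d + N d = 2 N d$)
$Z{\left(h,b \right)} = - \frac{9}{2}$ ($Z{\left(h,b \right)} = \left(-9\right) \frac{1}{2} = - \frac{9}{2}$)
$A{\left(x,K \right)} = - \frac{9}{2} + 2 K$ ($A{\left(x,K \right)} = \left(K - \frac{9}{2}\right) + K = \left(- \frac{9}{2} + K\right) + K = - \frac{9}{2} + 2 K$)
$\frac{1}{115 \left(152 + 144\right) + A{\left(43,f{\left(9,9 \right)} \right)}} = \frac{1}{115 \left(152 + 144\right) - \left(\frac{9}{2} - 2 \cdot 2 \cdot 9 \cdot 9\right)} = \frac{1}{115 \cdot 296 + \left(- \frac{9}{2} + 2 \cdot 162\right)} = \frac{1}{34040 + \left(- \frac{9}{2} + 324\right)} = \frac{1}{34040 + \frac{639}{2}} = \frac{1}{\frac{68719}{2}} = \frac{2}{68719}$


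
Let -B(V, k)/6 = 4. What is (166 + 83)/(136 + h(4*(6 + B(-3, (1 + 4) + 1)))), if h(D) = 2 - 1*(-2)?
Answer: 249/140 ≈ 1.7786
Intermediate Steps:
B(V, k) = -24 (B(V, k) = -6*4 = -24)
h(D) = 4 (h(D) = 2 + 2 = 4)
(166 + 83)/(136 + h(4*(6 + B(-3, (1 + 4) + 1)))) = (166 + 83)/(136 + 4) = 249/140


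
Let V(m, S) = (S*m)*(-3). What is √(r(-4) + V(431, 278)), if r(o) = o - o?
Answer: I*√359454 ≈ 599.54*I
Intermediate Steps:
V(m, S) = -3*S*m
r(o) = 0
√(r(-4) + V(431, 278)) = √(0 - 3*278*431) = √(0 - 359454) = √(-359454) = I*√359454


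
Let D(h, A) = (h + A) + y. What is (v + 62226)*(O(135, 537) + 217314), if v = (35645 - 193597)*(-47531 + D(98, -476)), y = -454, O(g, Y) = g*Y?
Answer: 2213878425472818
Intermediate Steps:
O(g, Y) = Y*g
D(h, A) = -454 + A + h (D(h, A) = (h + A) - 454 = (A + h) - 454 = -454 + A + h)
v = 7639032576 (v = (35645 - 193597)*(-47531 + (-454 - 476 + 98)) = -157952*(-47531 - 832) = -157952*(-48363) = 7639032576)
(v + 62226)*(O(135, 537) + 217314) = (7639032576 + 62226)*(537*135 + 217314) = 7639094802*(72495 + 217314) = 7639094802*289809 = 2213878425472818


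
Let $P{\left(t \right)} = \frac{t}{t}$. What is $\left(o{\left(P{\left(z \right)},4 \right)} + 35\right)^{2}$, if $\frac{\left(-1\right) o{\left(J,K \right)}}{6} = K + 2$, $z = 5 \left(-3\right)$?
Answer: $1$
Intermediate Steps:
$z = -15$
$P{\left(t \right)} = 1$
$o{\left(J,K \right)} = -12 - 6 K$ ($o{\left(J,K \right)} = - 6 \left(K + 2\right) = - 6 \left(2 + K\right) = -12 - 6 K$)
$\left(o{\left(P{\left(z \right)},4 \right)} + 35\right)^{2} = \left(\left(-12 - 24\right) + 35\right)^{2} = \left(-36 + 35\right)^{2} = \left(-1\right)^{2} = 1$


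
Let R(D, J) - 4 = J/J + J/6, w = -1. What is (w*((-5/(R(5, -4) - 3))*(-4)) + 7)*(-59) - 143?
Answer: 329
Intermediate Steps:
R(D, J) = 5 + J/6 (R(D, J) = 4 + (J/J + J/6) = 4 + (1 + J*(1/6)) = 4 + (1 + J/6) = 5 + J/6)
(w*((-5/(R(5, -4) - 3))*(-4)) + 7)*(-59) - 143 = (--5/((5 + (1/6)*(-4)) - 3)*(-4) + 7)*(-59) - 143 = (--5/((5 - 2/3) - 3)*(-4) + 7)*(-59) - 143 = (--5/(13/3 - 3)*(-4) + 7)*(-59) - 143 = (--5/(4/3)*(-4) + 7)*(-59) - 143 = (-(3/4)*(-5)*(-4) + 7)*(-59) - 143 = (-(-15)*(-4)/4 + 7)*(-59) - 143 = (-1*15 + 7)*(-59) - 143 = (-15 + 7)*(-59) - 143 = -8*(-59) - 143 = 472 - 143 = 329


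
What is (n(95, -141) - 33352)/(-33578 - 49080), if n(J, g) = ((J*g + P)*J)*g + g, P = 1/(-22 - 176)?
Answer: -11839911577/5455428 ≈ -2170.3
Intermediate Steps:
P = -1/198 (P = 1/(-198) = -1/198 ≈ -0.0050505)
n(J, g) = g + J*g*(-1/198 + J*g) (n(J, g) = ((J*g - 1/198)*J)*g + g = ((-1/198 + J*g)*J)*g + g = (J*(-1/198 + J*g))*g + g = J*g*(-1/198 + J*g) + g = g + J*g*(-1/198 + J*g))
(n(95, -141) - 33352)/(-33578 - 49080) = ((1/198)*(-141)*(198 - 1*95 + 198*(-141)*95²) - 33352)/(-33578 - 49080) = ((1/198)*(-141)*(198 - 95 + 198*(-141)*9025) - 33352)/(-82658) = ((1/198)*(-141)*(198 - 95 - 251959950) - 33352)*(-1/82658) = ((1/198)*(-141)*(-251959847) - 33352)*(-1/82658) = (11842112809/66 - 33352)*(-1/82658) = (11839911577/66)*(-1/82658) = -11839911577/5455428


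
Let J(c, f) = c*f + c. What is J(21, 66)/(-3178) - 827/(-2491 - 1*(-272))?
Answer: -70561/1007426 ≈ -0.070041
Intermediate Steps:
J(c, f) = c + c*f
J(21, 66)/(-3178) - 827/(-2491 - 1*(-272)) = (21*(1 + 66))/(-3178) - 827/(-2491 - 1*(-272)) = (21*67)*(-1/3178) - 827/(-2491 + 272) = 1407*(-1/3178) - 827/(-2219) = -201/454 - 827*(-1/2219) = -201/454 + 827/2219 = -70561/1007426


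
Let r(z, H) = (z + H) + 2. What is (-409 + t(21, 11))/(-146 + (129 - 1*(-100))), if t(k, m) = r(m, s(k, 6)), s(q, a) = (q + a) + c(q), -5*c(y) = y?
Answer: -1866/415 ≈ -4.4964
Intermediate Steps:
c(y) = -y/5
s(q, a) = a + 4*q/5 (s(q, a) = (q + a) - q/5 = (a + q) - q/5 = a + 4*q/5)
r(z, H) = 2 + H + z (r(z, H) = (H + z) + 2 = 2 + H + z)
t(k, m) = 8 + m + 4*k/5 (t(k, m) = 2 + (6 + 4*k/5) + m = 8 + m + 4*k/5)
(-409 + t(21, 11))/(-146 + (129 - 1*(-100))) = (-409 + (8 + 11 + (⅘)*21))/(-146 + (129 - 1*(-100))) = (-409 + (8 + 11 + 84/5))/(-146 + (129 + 100)) = (-409 + 179/5)/(-146 + 229) = -1866/5/83 = -1866/5*1/83 = -1866/415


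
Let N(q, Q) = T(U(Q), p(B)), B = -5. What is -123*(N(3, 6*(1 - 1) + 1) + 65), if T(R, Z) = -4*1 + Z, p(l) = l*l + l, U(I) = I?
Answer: -9963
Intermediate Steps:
p(l) = l + l² (p(l) = l² + l = l + l²)
T(R, Z) = -4 + Z
N(q, Q) = 16 (N(q, Q) = -4 - 5*(1 - 5) = -4 - 5*(-4) = -4 + 20 = 16)
-123*(N(3, 6*(1 - 1) + 1) + 65) = -123*(16 + 65) = -123*81 = -9963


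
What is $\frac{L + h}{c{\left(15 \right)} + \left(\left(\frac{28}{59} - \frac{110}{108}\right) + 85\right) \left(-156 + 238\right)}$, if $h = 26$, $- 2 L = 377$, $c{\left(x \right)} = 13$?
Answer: $- \frac{517725}{22105732} \approx -0.02342$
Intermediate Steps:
$L = - \frac{377}{2}$ ($L = \left(- \frac{1}{2}\right) 377 = - \frac{377}{2} \approx -188.5$)
$\frac{L + h}{c{\left(15 \right)} + \left(\left(\frac{28}{59} - \frac{110}{108}\right) + 85\right) \left(-156 + 238\right)} = \frac{- \frac{377}{2} + 26}{13 + \left(\left(\frac{28}{59} - \frac{110}{108}\right) + 85\right) \left(-156 + 238\right)} = - \frac{325}{2 \left(13 + \left(\left(28 \cdot \frac{1}{59} - \frac{55}{54}\right) + 85\right) 82\right)} = - \frac{325}{2 \left(13 + \left(\left(\frac{28}{59} - \frac{55}{54}\right) + 85\right) 82\right)} = - \frac{325}{2 \left(13 + \left(- \frac{1733}{3186} + 85\right) 82\right)} = - \frac{325}{2 \left(13 + \frac{269077}{3186} \cdot 82\right)} = - \frac{325}{2 \left(13 + \frac{11032157}{1593}\right)} = - \frac{325}{2 \cdot \frac{11052866}{1593}} = \left(- \frac{325}{2}\right) \frac{1593}{11052866} = - \frac{517725}{22105732}$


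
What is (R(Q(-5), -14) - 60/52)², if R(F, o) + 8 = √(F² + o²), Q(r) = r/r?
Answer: 47454/169 - 238*√197/13 ≈ 23.832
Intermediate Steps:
Q(r) = 1
R(F, o) = -8 + √(F² + o²)
(R(Q(-5), -14) - 60/52)² = ((-8 + √(1² + (-14)²)) - 60/52)² = ((-8 + √(1 + 196)) - 60*1/52)² = ((-8 + √197) - 15/13)² = (-119/13 + √197)²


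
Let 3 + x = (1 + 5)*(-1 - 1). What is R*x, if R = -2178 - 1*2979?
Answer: 77355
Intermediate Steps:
R = -5157 (R = -2178 - 2979 = -5157)
x = -15 (x = -3 + (1 + 5)*(-1 - 1) = -3 + 6*(-2) = -3 - 12 = -15)
R*x = -5157*(-15) = 77355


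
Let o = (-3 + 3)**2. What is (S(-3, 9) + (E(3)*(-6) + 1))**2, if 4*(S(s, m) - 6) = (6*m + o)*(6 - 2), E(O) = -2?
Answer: 5329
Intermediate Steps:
o = 0 (o = 0**2 = 0)
S(s, m) = 6 + 6*m (S(s, m) = 6 + ((6*m + 0)*(6 - 2))/4 = 6 + ((6*m)*4)/4 = 6 + (24*m)/4 = 6 + 6*m)
(S(-3, 9) + (E(3)*(-6) + 1))**2 = ((6 + 6*9) + (-2*(-6) + 1))**2 = ((6 + 54) + (12 + 1))**2 = (60 + 13)**2 = 73**2 = 5329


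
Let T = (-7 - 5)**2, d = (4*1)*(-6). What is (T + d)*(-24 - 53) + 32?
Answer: -9208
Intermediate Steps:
d = -24 (d = 4*(-6) = -24)
T = 144 (T = (-12)**2 = 144)
(T + d)*(-24 - 53) + 32 = (144 - 24)*(-24 - 53) + 32 = 120*(-77) + 32 = -9240 + 32 = -9208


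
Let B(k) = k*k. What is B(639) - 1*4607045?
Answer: -4198724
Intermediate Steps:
B(k) = k²
B(639) - 1*4607045 = 639² - 1*4607045 = 408321 - 4607045 = -4198724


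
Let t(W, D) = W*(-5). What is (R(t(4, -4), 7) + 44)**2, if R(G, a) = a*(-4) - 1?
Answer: 225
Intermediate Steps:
t(W, D) = -5*W
R(G, a) = -1 - 4*a (R(G, a) = -4*a - 1 = -1 - 4*a)
(R(t(4, -4), 7) + 44)**2 = ((-1 - 4*7) + 44)**2 = ((-1 - 28) + 44)**2 = (-29 + 44)**2 = 15**2 = 225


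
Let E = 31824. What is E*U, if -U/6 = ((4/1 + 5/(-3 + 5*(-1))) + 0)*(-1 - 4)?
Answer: 3222180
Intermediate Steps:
U = 405/4 (U = -6*((4/1 + 5/(-3 + 5*(-1))) + 0)*(-1 - 4) = -6*((4*1 + 5/(-3 - 5)) + 0)*(-5) = -6*((4 + 5/(-8)) + 0)*(-5) = -6*((4 + 5*(-1/8)) + 0)*(-5) = -6*((4 - 5/8) + 0)*(-5) = -6*(27/8 + 0)*(-5) = -81*(-5)/4 = -6*(-135/8) = 405/4 ≈ 101.25)
E*U = 31824*(405/4) = 3222180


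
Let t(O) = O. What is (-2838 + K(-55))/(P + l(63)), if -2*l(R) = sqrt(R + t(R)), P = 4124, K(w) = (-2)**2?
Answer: -23374832/34014689 - 8502*sqrt(14)/34014689 ≈ -0.68813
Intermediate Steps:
K(w) = 4
l(R) = -sqrt(2)*sqrt(R)/2 (l(R) = -sqrt(R + R)/2 = -sqrt(2)*sqrt(R)/2)
(-2838 + K(-55))/(P + l(63)) = (-2838 + 4)/(4124 - sqrt(2)*sqrt(63)/2) = -2834/(4124 - sqrt(2)*3*sqrt(7)/2) = -2834/(4124 - 3*sqrt(14)/2)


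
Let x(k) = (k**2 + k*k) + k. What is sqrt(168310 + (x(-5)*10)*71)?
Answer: 2*sqrt(50065) ≈ 447.50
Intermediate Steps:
x(k) = k + 2*k**2 (x(k) = (k**2 + k**2) + k = 2*k**2 + k = k + 2*k**2)
sqrt(168310 + (x(-5)*10)*71) = sqrt(168310 + (-5*(1 + 2*(-5))*10)*71) = sqrt(168310 + (-5*(1 - 10)*10)*71) = sqrt(168310 + (-5*(-9)*10)*71) = sqrt(168310 + (45*10)*71) = sqrt(168310 + 450*71) = sqrt(168310 + 31950) = sqrt(200260) = 2*sqrt(50065)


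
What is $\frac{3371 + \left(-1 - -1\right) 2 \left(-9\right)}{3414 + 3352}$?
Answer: $\frac{3371}{6766} \approx 0.49823$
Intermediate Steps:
$\frac{3371 + \left(-1 - -1\right) 2 \left(-9\right)}{3414 + 3352} = \frac{3371 + \left(-1 + 1\right) 2 \left(-9\right)}{6766} = \left(3371 + 0 \cdot 2 \left(-9\right)\right) \frac{1}{6766} = \left(3371 + 0 \left(-9\right)\right) \frac{1}{6766} = \left(3371 + 0\right) \frac{1}{6766} = 3371 \cdot \frac{1}{6766} = \frac{3371}{6766}$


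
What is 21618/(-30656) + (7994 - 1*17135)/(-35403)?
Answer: -80852593/180885728 ≈ -0.44698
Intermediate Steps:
21618/(-30656) + (7994 - 1*17135)/(-35403) = 21618*(-1/30656) + (7994 - 17135)*(-1/35403) = -10809/15328 - 9141*(-1/35403) = -10809/15328 + 3047/11801 = -80852593/180885728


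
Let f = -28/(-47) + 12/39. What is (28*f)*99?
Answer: 1530144/611 ≈ 2504.3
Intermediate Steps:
f = 552/611 (f = -28*(-1/47) + 12*(1/39) = 28/47 + 4/13 = 552/611 ≈ 0.90344)
(28*f)*99 = (28*(552/611))*99 = (15456/611)*99 = 1530144/611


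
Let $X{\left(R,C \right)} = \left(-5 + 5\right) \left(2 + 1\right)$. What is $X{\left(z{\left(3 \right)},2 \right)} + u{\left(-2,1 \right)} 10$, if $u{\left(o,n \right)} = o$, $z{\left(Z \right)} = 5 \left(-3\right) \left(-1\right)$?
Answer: $-20$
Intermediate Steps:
$z{\left(Z \right)} = 15$ ($z{\left(Z \right)} = \left(-15\right) \left(-1\right) = 15$)
$X{\left(R,C \right)} = 0$ ($X{\left(R,C \right)} = 0 \cdot 3 = 0$)
$X{\left(z{\left(3 \right)},2 \right)} + u{\left(-2,1 \right)} 10 = 0 - 20 = -20$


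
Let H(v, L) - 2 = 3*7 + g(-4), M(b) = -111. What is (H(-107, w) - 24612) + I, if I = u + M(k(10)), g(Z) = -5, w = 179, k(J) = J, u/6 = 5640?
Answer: 9135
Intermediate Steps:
u = 33840 (u = 6*5640 = 33840)
H(v, L) = 18 (H(v, L) = 2 + (3*7 - 5) = 2 + (21 - 5) = 2 + 16 = 18)
I = 33729 (I = 33840 - 111 = 33729)
(H(-107, w) - 24612) + I = (18 - 24612) + 33729 = -24594 + 33729 = 9135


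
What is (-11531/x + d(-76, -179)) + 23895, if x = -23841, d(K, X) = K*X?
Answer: 894025190/23841 ≈ 37500.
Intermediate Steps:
(-11531/x + d(-76, -179)) + 23895 = (-11531/(-23841) - 76*(-179)) + 23895 = (-11531*(-1/23841) + 13604) + 23895 = (11531/23841 + 13604) + 23895 = 324344495/23841 + 23895 = 894025190/23841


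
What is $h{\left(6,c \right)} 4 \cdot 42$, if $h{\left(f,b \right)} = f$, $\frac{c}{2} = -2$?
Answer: $1008$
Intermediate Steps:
$c = -4$ ($c = 2 \left(-2\right) = -4$)
$h{\left(6,c \right)} 4 \cdot 42 = 6 \cdot 4 \cdot 42 = 24 \cdot 42 = 1008$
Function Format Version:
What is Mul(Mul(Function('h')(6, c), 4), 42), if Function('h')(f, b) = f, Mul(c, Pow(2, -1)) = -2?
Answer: 1008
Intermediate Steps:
c = -4 (c = Mul(2, -2) = -4)
Mul(Mul(Function('h')(6, c), 4), 42) = Mul(Mul(6, 4), 42) = Mul(24, 42) = 1008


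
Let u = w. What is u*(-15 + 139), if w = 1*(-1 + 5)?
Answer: 496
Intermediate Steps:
w = 4 (w = 1*4 = 4)
u = 4
u*(-15 + 139) = 4*(-15 + 139) = 4*124 = 496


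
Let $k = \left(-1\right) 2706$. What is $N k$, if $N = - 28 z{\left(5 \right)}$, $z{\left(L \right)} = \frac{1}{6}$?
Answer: $12628$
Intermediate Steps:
$z{\left(L \right)} = \frac{1}{6}$
$N = - \frac{14}{3}$ ($N = \left(-28\right) \frac{1}{6} = - \frac{14}{3} \approx -4.6667$)
$k = -2706$
$N k = \left(- \frac{14}{3}\right) \left(-2706\right) = 12628$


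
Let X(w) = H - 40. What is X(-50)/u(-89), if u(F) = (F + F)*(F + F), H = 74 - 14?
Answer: 5/7921 ≈ 0.00063123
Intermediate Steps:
H = 60
X(w) = 20 (X(w) = 60 - 40 = 20)
u(F) = 4*F**2 (u(F) = (2*F)*(2*F) = 4*F**2)
X(-50)/u(-89) = 20/((4*(-89)**2)) = 20/((4*7921)) = 20/31684 = 20*(1/31684) = 5/7921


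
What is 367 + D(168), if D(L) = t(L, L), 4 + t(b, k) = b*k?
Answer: 28587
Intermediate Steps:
t(b, k) = -4 + b*k
D(L) = -4 + L**2 (D(L) = -4 + L*L = -4 + L**2)
367 + D(168) = 367 + (-4 + 168**2) = 367 + (-4 + 28224) = 367 + 28220 = 28587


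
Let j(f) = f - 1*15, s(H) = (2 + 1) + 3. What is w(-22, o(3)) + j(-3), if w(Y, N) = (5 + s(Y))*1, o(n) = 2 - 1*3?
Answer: -7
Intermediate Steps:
o(n) = -1 (o(n) = 2 - 3 = -1)
s(H) = 6 (s(H) = 3 + 3 = 6)
j(f) = -15 + f (j(f) = f - 15 = -15 + f)
w(Y, N) = 11 (w(Y, N) = (5 + 6)*1 = 11*1 = 11)
w(-22, o(3)) + j(-3) = 11 + (-15 - 3) = 11 - 18 = -7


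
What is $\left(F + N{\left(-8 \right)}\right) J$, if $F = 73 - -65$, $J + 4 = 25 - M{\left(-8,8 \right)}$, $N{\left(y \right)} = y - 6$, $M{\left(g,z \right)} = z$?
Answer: $1612$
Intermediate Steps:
$N{\left(y \right)} = -6 + y$ ($N{\left(y \right)} = y - 6 = -6 + y$)
$J = 13$ ($J = -4 + \left(25 - 8\right) = -4 + 17 = 13$)
$F = 138$ ($F = 73 + 65 = 138$)
$\left(F + N{\left(-8 \right)}\right) J = \left(138 - 14\right) 13 = 124 \cdot 13 = 1612$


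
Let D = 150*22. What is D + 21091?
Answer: 24391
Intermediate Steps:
D = 3300
D + 21091 = 3300 + 21091 = 24391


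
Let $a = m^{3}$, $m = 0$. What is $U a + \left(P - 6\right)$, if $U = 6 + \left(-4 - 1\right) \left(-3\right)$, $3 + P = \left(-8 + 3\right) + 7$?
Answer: $-7$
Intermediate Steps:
$P = -1$ ($P = -3 + \left(\left(-8 + 3\right) + 7\right) = -3 + \left(-5 + 7\right) = -3 + 2 = -1$)
$U = 21$ ($U = 6 + \left(-4 - 1\right) \left(-3\right) = 6 - -15 = 6 + 15 = 21$)
$a = 0$ ($a = 0^{3} = 0$)
$U a + \left(P - 6\right) = 21 \cdot 0 - 7 = 0 - 7 = -7$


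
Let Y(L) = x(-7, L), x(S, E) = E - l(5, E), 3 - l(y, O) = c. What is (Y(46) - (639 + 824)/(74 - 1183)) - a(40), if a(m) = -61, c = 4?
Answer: 121235/1109 ≈ 109.32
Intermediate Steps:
l(y, O) = -1 (l(y, O) = 3 - 1*4 = 3 - 4 = -1)
x(S, E) = 1 + E (x(S, E) = E - 1*(-1) = E + 1 = 1 + E)
Y(L) = 1 + L
(Y(46) - (639 + 824)/(74 - 1183)) - a(40) = ((1 + 46) - (639 + 824)/(74 - 1183)) - 1*(-61) = (47 - 1463/(-1109)) + 61 = (47 - 1463*(-1)/1109) + 61 = (47 - 1*(-1463/1109)) + 61 = (47 + 1463/1109) + 61 = 53586/1109 + 61 = 121235/1109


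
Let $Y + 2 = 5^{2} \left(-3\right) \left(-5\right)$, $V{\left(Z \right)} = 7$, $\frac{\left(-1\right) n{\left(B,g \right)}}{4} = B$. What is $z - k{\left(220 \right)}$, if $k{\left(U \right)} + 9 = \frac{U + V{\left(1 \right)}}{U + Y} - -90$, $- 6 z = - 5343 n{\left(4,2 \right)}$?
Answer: $- \frac{8497324}{593} \approx -14329.0$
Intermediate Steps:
$n{\left(B,g \right)} = - 4 B$
$z = -14248$ ($z = - \frac{\left(-5343\right) \left(\left(-4\right) 4\right)}{6} = - \frac{\left(-5343\right) \left(-16\right)}{6} = \left(- \frac{1}{6}\right) 85488 = -14248$)
$Y = 373$ ($Y = -2 + 5^{2} \left(-3\right) \left(-5\right) = -2 + 25 \left(-3\right) \left(-5\right) = -2 - -375 = -2 + 375 = 373$)
$k{\left(U \right)} = 81 + \frac{7 + U}{373 + U}$ ($k{\left(U \right)} = -9 + \left(\frac{U + 7}{U + 373} - -90\right) = -9 + \left(\frac{7 + U}{373 + U} + 90\right) = -9 + \left(90 + \frac{7 + U}{373 + U}\right) = 81 + \frac{7 + U}{373 + U}$)
$z - k{\left(220 \right)} = -14248 - \frac{2 \left(15110 + 41 \cdot 220\right)}{373 + 220} = -14248 - \frac{2 \left(15110 + 9020\right)}{593} = -14248 - 2 \cdot \frac{1}{593} \cdot 24130 = -14248 - \frac{48260}{593} = - \frac{8497324}{593}$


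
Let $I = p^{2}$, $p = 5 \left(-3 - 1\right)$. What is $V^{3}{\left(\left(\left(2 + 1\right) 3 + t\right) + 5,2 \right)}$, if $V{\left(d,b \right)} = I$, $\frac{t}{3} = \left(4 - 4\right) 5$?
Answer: $64000000$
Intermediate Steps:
$t = 0$ ($t = 3 \left(4 - 4\right) 5 = 3 \cdot 0 \cdot 5 = 3 \cdot 0 = 0$)
$p = -20$ ($p = 5 \left(-4\right) = -20$)
$I = 400$ ($I = \left(-20\right)^{2} = 400$)
$V{\left(d,b \right)} = 400$
$V^{3}{\left(\left(\left(2 + 1\right) 3 + t\right) + 5,2 \right)} = 400^{3} = 64000000$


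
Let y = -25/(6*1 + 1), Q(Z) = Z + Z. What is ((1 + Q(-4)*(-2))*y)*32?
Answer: -13600/7 ≈ -1942.9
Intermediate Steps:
Q(Z) = 2*Z
y = -25/7 (y = -25/(6 + 1) = -25/7 ≈ -3.5714)
((1 + Q(-4)*(-2))*y)*32 = ((1 + (2*(-4))*(-2))*(-25/7))*32 = ((1 - 8*(-2))*(-25/7))*32 = ((1 + 16)*(-25/7))*32 = (17*(-25/7))*32 = -425/7*32 = -13600/7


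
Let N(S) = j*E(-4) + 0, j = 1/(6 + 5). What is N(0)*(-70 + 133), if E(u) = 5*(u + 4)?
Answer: 0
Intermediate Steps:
E(u) = 20 + 5*u (E(u) = 5*(4 + u) = 20 + 5*u)
j = 1/11 ≈ 0.090909
N(S) = 0 (N(S) = (20 + 5*(-4))/11 + 0 = (20 - 20)/11 + 0 = (1/11)*0 + 0 = 0 + 0 = 0)
N(0)*(-70 + 133) = 0*(-70 + 133) = 0*63 = 0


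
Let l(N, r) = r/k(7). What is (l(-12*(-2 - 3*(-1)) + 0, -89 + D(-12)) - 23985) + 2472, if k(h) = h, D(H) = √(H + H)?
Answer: -150680/7 + 2*I*√6/7 ≈ -21526.0 + 0.69985*I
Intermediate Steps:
D(H) = √2*√H (D(H) = √(2*H) = √2*√H)
l(N, r) = r/7
(l(-12*(-2 - 3*(-1)) + 0, -89 + D(-12)) - 23985) + 2472 = ((-89 + √2*√(-12))/7 - 23985) + 2472 = ((-89 + √2*(2*I*√3))/7 - 23985) + 2472 = ((-89 + 2*I*√6)/7 - 23985) + 2472 = ((-89/7 + 2*I*√6/7) - 23985) + 2472 = (-167984/7 + 2*I*√6/7) + 2472 = -150680/7 + 2*I*√6/7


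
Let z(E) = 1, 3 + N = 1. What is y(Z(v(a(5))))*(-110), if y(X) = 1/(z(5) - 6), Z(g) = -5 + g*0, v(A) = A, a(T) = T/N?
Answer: 22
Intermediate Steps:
N = -2 (N = -3 + 1 = -2)
a(T) = -T/2 (a(T) = T/(-2) = T*(-1/2) = -T/2)
Z(g) = -5 (Z(g) = -5 + 0 = -5)
y(X) = -1/5 (y(X) = 1/(1 - 6) = 1/(-5) = -1/5)
y(Z(v(a(5))))*(-110) = -1/5*(-110) = 22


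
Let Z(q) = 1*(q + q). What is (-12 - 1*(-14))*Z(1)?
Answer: 4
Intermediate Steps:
Z(q) = 2*q (Z(q) = 1*(2*q) = 2*q)
(-12 - 1*(-14))*Z(1) = (-12 - 1*(-14))*(2*1) = (-12 + 14)*2 = 2*2 = 4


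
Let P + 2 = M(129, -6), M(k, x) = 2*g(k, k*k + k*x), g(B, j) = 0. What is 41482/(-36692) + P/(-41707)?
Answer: -865008195/765156622 ≈ -1.1305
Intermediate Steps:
M(k, x) = 0 (M(k, x) = 2*0 = 0)
P = -2 (P = -2 + 0 = -2)
41482/(-36692) + P/(-41707) = 41482/(-36692) - 2/(-41707) = 41482*(-1/36692) - 2*(-1/41707) = -20741/18346 + 2/41707 = -865008195/765156622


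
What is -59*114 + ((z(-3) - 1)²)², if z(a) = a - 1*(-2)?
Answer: -6710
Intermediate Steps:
z(a) = 2 + a (z(a) = a + 2 = 2 + a)
-59*114 + ((z(-3) - 1)²)² = -59*114 + (((2 - 3) - 1)²)² = -6726 + ((-1 - 1)²)² = -6726 + ((-2)²)² = -6726 + 4² = -6726 + 16 = -6710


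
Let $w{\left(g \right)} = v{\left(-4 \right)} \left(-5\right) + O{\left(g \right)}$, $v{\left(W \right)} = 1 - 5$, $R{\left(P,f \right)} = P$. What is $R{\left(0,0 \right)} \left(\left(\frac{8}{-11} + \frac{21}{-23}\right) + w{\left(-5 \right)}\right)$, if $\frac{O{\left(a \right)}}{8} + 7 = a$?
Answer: $0$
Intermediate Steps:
$O{\left(a \right)} = -56 + 8 a$
$v{\left(W \right)} = -4$ ($v{\left(W \right)} = 1 - 5 = -4$)
$w{\left(g \right)} = -36 + 8 g$ ($w{\left(g \right)} = \left(-4\right) \left(-5\right) + \left(-56 + 8 g\right) = 20 + \left(-56 + 8 g\right) = -36 + 8 g$)
$R{\left(0,0 \right)} \left(\left(\frac{8}{-11} + \frac{21}{-23}\right) + w{\left(-5 \right)}\right) = 0 \left(\left(\frac{8}{-11} + \frac{21}{-23}\right) + \left(-36 + 8 \left(-5\right)\right)\right) = 0 \left(\left(8 \left(- \frac{1}{11}\right) + 21 \left(- \frac{1}{23}\right)\right) - 76\right) = 0 \left(\left(- \frac{8}{11} - \frac{21}{23}\right) - 76\right) = 0 \left(- \frac{415}{253} - 76\right) = 0 \left(- \frac{19643}{253}\right) = 0$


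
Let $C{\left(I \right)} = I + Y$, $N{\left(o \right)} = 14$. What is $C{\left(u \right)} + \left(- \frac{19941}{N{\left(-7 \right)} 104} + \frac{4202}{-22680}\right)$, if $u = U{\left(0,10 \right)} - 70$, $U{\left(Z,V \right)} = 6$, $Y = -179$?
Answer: $- \frac{151477597}{589680} \approx -256.88$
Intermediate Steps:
$u = -64$ ($u = 6 - 70 = -64$)
$C{\left(I \right)} = -179 + I$ ($C{\left(I \right)} = I - 179 = -179 + I$)
$C{\left(u \right)} + \left(- \frac{19941}{N{\left(-7 \right)} 104} + \frac{4202}{-22680}\right) = \left(-179 - 64\right) + \left(- \frac{19941}{14 \cdot 104} + \frac{4202}{-22680}\right) = -243 + \left(- \frac{19941}{1456} + 4202 \left(- \frac{1}{22680}\right)\right) = -243 - \frac{8185357}{589680} = - \frac{151477597}{589680}$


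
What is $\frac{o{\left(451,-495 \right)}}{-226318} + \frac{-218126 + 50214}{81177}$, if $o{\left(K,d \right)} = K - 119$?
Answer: $- \frac{19014229390}{9185908143} \approx -2.0699$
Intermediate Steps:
$o{\left(K,d \right)} = -119 + K$ ($o{\left(K,d \right)} = K - 119 = -119 + K$)
$\frac{o{\left(451,-495 \right)}}{-226318} + \frac{-218126 + 50214}{81177} = \frac{-119 + 451}{-226318} + \frac{-218126 + 50214}{81177} = 332 \left(- \frac{1}{226318}\right) - \frac{167912}{81177} = - \frac{166}{113159} - \frac{167912}{81177} = - \frac{19014229390}{9185908143}$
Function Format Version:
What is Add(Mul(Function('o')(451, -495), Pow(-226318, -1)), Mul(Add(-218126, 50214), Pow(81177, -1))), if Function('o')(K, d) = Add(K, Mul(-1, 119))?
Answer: Rational(-19014229390, 9185908143) ≈ -2.0699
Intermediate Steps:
Function('o')(K, d) = Add(-119, K) (Function('o')(K, d) = Add(K, -119) = Add(-119, K))
Add(Mul(Function('o')(451, -495), Pow(-226318, -1)), Mul(Add(-218126, 50214), Pow(81177, -1))) = Add(Mul(Add(-119, 451), Pow(-226318, -1)), Mul(Add(-218126, 50214), Pow(81177, -1))) = Add(Mul(332, Rational(-1, 226318)), Mul(-167912, Rational(1, 81177))) = Add(Rational(-166, 113159), Rational(-167912, 81177)) = Rational(-19014229390, 9185908143)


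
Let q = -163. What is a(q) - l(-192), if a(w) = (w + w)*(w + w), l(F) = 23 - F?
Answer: 106061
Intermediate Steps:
a(w) = 4*w² (a(w) = (2*w)*(2*w) = 4*w²)
a(q) - l(-192) = 4*(-163)² - (23 - 1*(-192)) = 4*26569 - (23 + 192) = 106276 - 1*215 = 106276 - 215 = 106061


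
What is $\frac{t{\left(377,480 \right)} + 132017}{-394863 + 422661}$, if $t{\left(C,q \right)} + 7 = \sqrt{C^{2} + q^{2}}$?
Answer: $\frac{66005}{13899} + \frac{\sqrt{372529}}{27798} \approx 4.7709$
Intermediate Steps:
$t{\left(C,q \right)} = -7 + \sqrt{C^{2} + q^{2}}$
$\frac{t{\left(377,480 \right)} + 132017}{-394863 + 422661} = \frac{\left(-7 + \sqrt{377^{2} + 480^{2}}\right) + 132017}{-394863 + 422661} = \frac{\left(-7 + \sqrt{142129 + 230400}\right) + 132017}{27798} = \left(\left(-7 + \sqrt{372529}\right) + 132017\right) \frac{1}{27798} = \left(132010 + \sqrt{372529}\right) \frac{1}{27798} = \frac{66005}{13899} + \frac{\sqrt{372529}}{27798}$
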